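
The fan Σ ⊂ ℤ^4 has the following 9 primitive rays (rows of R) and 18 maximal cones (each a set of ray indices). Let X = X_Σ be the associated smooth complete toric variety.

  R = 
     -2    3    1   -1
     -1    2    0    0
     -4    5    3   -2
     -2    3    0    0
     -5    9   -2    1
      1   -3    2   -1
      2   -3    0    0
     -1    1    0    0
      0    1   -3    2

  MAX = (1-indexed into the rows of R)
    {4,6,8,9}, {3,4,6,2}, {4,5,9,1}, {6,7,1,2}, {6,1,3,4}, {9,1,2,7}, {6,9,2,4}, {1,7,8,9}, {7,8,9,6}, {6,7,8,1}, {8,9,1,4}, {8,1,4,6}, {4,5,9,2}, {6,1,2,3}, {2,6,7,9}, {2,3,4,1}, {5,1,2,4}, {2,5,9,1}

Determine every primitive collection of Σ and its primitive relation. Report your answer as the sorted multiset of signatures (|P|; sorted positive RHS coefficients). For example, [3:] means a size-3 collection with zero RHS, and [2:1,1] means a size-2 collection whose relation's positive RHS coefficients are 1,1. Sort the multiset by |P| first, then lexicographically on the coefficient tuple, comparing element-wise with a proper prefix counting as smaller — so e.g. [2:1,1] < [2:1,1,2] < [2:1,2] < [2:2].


12 minimal non-faces of Δ(Σ) (on 9 rays):

  {4,7}:  v_{4} + v_{7} = 0  ⇒ sig = [2:]
  {2,8}:  v_{2} + v_{8} = v_{4}  ⇒ sig = [2:1]
  {3,7}:  v_{3} + v_{7} = v_{1} + v_{2} + v_{6}  ⇒ sig = [2:1,1,1]
  {5,7}:  v_{5} + v_{7} = v_{1} + v_{2} + v_{9}  ⇒ sig = [2:1,1,1]
  {3,8}:  v_{3} + v_{8} = v_{1} + 2·v_{4} + v_{6}  ⇒ sig = [2:1,1,2]
  {5,8}:  v_{5} + v_{8} = v_{1} + 2·v_{4} + v_{9}  ⇒ sig = [2:1,1,2]
  {3,5}:  v_{3} + v_{5} = v_{1} + v_{2} + 3·v_{4}  ⇒ sig = [2:1,1,3]
  {3,9}:  v_{3} + v_{9} = 2·v_{4}  ⇒ sig = [2:2]
  {5,6}:  v_{5} + v_{6} = 2·v_{4}  ⇒ sig = [2:2]
  {1,6,9}:  v_{1} + v_{6} + v_{9} = v_{8}  ⇒ sig = [3:1]
  {1,2,4,6}:  v_{1} + v_{2} + v_{4} + v_{6} = v_{3}  ⇒ sig = [4:1]
  {1,2,4,9}:  v_{1} + v_{2} + v_{4} + v_{9} = v_{5}  ⇒ sig = [4:1]

Hence PRS(X_Σ) =
{ [2:],  [2:1],  [2:1,1,1] ×2,  [2:1,1,2] ×2,  [2:1,1,3],  [2:2] ×2,  [3:1],  [4:1] ×2 }


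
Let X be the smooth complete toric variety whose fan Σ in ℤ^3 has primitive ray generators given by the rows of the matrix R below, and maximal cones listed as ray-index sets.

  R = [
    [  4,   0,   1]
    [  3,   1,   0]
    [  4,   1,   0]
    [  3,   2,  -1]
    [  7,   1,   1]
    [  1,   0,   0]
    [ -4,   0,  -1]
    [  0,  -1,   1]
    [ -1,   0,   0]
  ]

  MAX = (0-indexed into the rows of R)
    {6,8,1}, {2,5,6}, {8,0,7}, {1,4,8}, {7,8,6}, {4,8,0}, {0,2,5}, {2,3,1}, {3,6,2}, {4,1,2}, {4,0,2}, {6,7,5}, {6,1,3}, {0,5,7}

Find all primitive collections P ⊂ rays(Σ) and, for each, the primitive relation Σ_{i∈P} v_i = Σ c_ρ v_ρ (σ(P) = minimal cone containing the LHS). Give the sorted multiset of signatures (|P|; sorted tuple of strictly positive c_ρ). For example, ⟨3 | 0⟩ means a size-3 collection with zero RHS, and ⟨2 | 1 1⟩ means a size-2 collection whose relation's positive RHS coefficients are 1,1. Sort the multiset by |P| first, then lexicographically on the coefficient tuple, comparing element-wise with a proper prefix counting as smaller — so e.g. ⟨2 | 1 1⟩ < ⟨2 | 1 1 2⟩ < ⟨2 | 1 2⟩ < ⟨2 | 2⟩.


The 16 primitive collections of Σ (r=9, n=3):

  • {0,6}:  v_{0} + v_{6} = 0 — sig = ⟨2 | 0⟩
  • {5,8}:  v_{5} + v_{8} = 0 — sig = ⟨2 | 0⟩
  • {0,1}:  v_{0} + v_{1} = v_{4} — sig = ⟨2 | 1⟩
  • {1,5}:  v_{1} + v_{5} = v_{2} — sig = ⟨2 | 1⟩
  • {2,7}:  v_{2} + v_{7} = v_{0} — sig = ⟨2 | 1⟩
  • {2,8}:  v_{2} + v_{8} = v_{1} — sig = ⟨2 | 1⟩
  • {3,7}:  v_{3} + v_{7} = v_{1} — sig = ⟨2 | 1⟩
  • {4,6}:  v_{4} + v_{6} = v_{1} — sig = ⟨2 | 1⟩
  • {0,3}:  v_{0} + v_{3} = v_{1} + v_{2} — sig = ⟨2 | 1 1⟩
  • {1,7}:  v_{1} + v_{7} = v_{0} + v_{8} — sig = ⟨2 | 1 1⟩
  • {4,5}:  v_{4} + v_{5} = v_{0} + v_{2} — sig = ⟨2 | 1 1⟩
  • {3,4}:  v_{3} + v_{4} = 2·v_{1} + v_{2} — sig = ⟨2 | 1 2⟩
  • {3,5}:  v_{3} + v_{5} = 2·v_{2} + v_{6} — sig = ⟨2 | 1 2⟩
  • {3,8}:  v_{3} + v_{8} = 2·v_{1} + v_{6} — sig = ⟨2 | 1 2⟩
  • {4,7}:  v_{4} + v_{7} = 2·v_{0} + v_{8} — sig = ⟨2 | 1 2⟩
  • {1,2,6}:  v_{1} + v_{2} + v_{6} = v_{3} — sig = ⟨3 | 1⟩

so the primitive-relation signature multiset is
    ⟨2 | 0⟩
    ⟨2 | 0⟩
    ⟨2 | 1⟩
    ⟨2 | 1⟩
    ⟨2 | 1⟩
    ⟨2 | 1⟩
    ⟨2 | 1⟩
    ⟨2 | 1⟩
    ⟨2 | 1 1⟩
    ⟨2 | 1 1⟩
    ⟨2 | 1 1⟩
    ⟨2 | 1 2⟩
    ⟨2 | 1 2⟩
    ⟨2 | 1 2⟩
    ⟨2 | 1 2⟩
    ⟨3 | 1⟩


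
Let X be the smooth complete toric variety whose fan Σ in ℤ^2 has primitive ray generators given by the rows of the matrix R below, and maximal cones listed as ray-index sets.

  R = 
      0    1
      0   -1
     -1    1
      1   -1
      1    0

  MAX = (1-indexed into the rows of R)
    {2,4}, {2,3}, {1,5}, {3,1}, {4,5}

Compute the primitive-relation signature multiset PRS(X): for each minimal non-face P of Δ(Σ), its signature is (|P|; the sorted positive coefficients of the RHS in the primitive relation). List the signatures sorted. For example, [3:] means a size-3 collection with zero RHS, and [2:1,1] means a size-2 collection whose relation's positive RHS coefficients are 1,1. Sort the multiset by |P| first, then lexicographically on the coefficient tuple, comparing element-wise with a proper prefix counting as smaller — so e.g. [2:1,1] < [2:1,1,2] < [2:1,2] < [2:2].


Minimal non-faces — 5 found among 5 rays, 5 max cones:

  P={1,2}:  v_{1} + v_{2} = 0  ⟹  sig = [2:]
  P={3,4}:  v_{3} + v_{4} = 0  ⟹  sig = [2:]
  P={1,4}:  v_{1} + v_{4} = v_{5}  ⟹  sig = [2:1]
  P={2,5}:  v_{2} + v_{5} = v_{4}  ⟹  sig = [2:1]
  P={3,5}:  v_{3} + v_{5} = v_{1}  ⟹  sig = [2:1]

so the primitive-relation signature multiset is
[[2:], [2:], [2:1], [2:1], [2:1]]


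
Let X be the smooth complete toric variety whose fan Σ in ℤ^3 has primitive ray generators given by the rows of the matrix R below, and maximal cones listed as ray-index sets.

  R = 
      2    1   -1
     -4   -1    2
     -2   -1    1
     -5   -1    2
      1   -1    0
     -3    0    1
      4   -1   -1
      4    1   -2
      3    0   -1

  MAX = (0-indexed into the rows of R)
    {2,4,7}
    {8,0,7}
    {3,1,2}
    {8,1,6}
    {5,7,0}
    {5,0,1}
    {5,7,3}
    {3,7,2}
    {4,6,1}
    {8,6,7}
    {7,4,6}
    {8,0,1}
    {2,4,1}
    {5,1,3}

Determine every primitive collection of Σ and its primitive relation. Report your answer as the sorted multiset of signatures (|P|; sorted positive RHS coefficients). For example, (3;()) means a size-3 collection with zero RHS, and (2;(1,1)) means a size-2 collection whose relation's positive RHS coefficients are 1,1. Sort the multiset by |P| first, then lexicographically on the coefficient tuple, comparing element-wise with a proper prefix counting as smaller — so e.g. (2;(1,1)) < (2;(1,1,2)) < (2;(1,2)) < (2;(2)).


Minimal non-faces — 15 found among 9 rays, 14 max cones:

  P={0,2}:  v_{0} + v_{2} = 0  so sig = (2;())
  P={1,7}:  v_{1} + v_{7} = 0  so sig = (2;())
  P={5,8}:  v_{5} + v_{8} = 0  so sig = (2;())
  P={0,3}:  v_{0} + v_{3} = v_{5}  so sig = (2;(1))
  P={0,4}:  v_{0} + v_{4} = v_{8}  so sig = (2;(1))
  P={2,5}:  v_{2} + v_{5} = v_{3}  so sig = (2;(1))
  P={2,8}:  v_{2} + v_{8} = v_{4}  so sig = (2;(1))
  P={3,8}:  v_{3} + v_{8} = v_{2}  so sig = (2;(1))
  P={4,5}:  v_{4} + v_{5} = v_{2}  so sig = (2;(1))
  P={4,8}:  v_{4} + v_{8} = v_{6}  so sig = (2;(1))
  P={5,6}:  v_{5} + v_{6} = v_{4}  so sig = (2;(1))
  P={3,6}:  v_{3} + v_{6} = v_{2} + v_{4}  so sig = (2;(1,1))
  P={0,6}:  v_{0} + v_{6} = 2·v_{8}  so sig = (2;(2))
  P={2,6}:  v_{2} + v_{6} = 2·v_{4}  so sig = (2;(2))
  P={3,4}:  v_{3} + v_{4} = 2·v_{2}  so sig = (2;(2))

Hence PRS(X_Σ) =
{ (2;()) ×3,  (2;(1)) ×8,  (2;(1,1)),  (2;(2)) ×3 }


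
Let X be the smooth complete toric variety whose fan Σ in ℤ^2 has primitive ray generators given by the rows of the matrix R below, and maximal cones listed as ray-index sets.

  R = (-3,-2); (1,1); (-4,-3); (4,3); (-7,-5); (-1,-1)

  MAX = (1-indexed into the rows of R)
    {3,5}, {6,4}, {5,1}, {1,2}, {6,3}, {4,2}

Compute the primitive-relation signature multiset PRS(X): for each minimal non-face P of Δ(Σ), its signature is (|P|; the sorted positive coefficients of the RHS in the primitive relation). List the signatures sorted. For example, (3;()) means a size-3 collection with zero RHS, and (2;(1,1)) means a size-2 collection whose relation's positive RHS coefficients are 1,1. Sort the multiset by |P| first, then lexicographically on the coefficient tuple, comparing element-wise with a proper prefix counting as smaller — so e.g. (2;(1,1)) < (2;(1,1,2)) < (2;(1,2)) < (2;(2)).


Minimal non-faces — 9 found among 6 rays, 6 max cones:

  P = {2,6}:  v_{2} + v_{6} = 0 ; sig = (2;())
  P = {3,4}:  v_{3} + v_{4} = 0 ; sig = (2;())
  P = {1,3}:  v_{1} + v_{3} = v_{5} ; sig = (2;(1))
  P = {1,4}:  v_{1} + v_{4} = v_{2} ; sig = (2;(1))
  P = {1,6}:  v_{1} + v_{6} = v_{3} ; sig = (2;(1))
  P = {2,3}:  v_{2} + v_{3} = v_{1} ; sig = (2;(1))
  P = {4,5}:  v_{4} + v_{5} = v_{1} ; sig = (2;(1))
  P = {2,5}:  v_{2} + v_{5} = 2·v_{1} ; sig = (2;(2))
  P = {5,6}:  v_{5} + v_{6} = 2·v_{3} ; sig = (2;(2))

Sorted signature multiset PRS(X):
{ (2;()) ×2,  (2;(1)) ×5,  (2;(2)) ×2 }


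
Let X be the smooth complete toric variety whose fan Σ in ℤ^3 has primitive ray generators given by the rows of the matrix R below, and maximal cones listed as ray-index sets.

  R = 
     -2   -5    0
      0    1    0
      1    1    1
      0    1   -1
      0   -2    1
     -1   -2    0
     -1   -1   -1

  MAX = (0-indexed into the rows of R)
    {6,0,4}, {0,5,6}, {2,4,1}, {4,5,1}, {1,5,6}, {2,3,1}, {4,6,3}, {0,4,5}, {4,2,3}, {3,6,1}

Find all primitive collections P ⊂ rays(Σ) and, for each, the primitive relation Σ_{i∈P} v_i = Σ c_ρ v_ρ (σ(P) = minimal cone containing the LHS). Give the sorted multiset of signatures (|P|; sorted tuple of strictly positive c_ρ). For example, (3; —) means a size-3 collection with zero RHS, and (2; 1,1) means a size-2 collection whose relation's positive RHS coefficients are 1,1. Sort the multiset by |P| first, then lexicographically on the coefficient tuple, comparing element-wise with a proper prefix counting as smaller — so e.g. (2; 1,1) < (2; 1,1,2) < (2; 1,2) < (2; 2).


Δ(Σ) — 7 vertices, 9 min non-faces:

  • {2,6}:  v_{2} + v_{6} = 0 — sig = (2; —)
  • {3,5}:  v_{3} + v_{5} = v_{6} — sig = (2; 1)
  • {0,2}:  v_{0} + v_{2} = v_{4} + v_{5} — sig = (2; 1,1)
  • {2,5}:  v_{2} + v_{5} = v_{1} + v_{4} — sig = (2; 1,1)
  • {0,3}:  v_{0} + v_{3} = v_{4} + 2·v_{6} — sig = (2; 1,2)
  • {0,1}:  v_{0} + v_{1} = 2·v_{5} — sig = (2; 2)
  • {1,3,4}:  v_{1} + v_{3} + v_{4} = 0 — sig = (3; —)
  • {1,4,6}:  v_{1} + v_{4} + v_{6} = v_{5} — sig = (3; 1)
  • {4,5,6}:  v_{4} + v_{5} + v_{6} = v_{0} — sig = (3; 1)

Hence PRS(X_Σ) =
    |P|=2: 6 collections, coeffs (), (1), (1,1), (1,1), (1,2), (2)
    |P|=3: 3 collections, coeffs (), (1), (1)


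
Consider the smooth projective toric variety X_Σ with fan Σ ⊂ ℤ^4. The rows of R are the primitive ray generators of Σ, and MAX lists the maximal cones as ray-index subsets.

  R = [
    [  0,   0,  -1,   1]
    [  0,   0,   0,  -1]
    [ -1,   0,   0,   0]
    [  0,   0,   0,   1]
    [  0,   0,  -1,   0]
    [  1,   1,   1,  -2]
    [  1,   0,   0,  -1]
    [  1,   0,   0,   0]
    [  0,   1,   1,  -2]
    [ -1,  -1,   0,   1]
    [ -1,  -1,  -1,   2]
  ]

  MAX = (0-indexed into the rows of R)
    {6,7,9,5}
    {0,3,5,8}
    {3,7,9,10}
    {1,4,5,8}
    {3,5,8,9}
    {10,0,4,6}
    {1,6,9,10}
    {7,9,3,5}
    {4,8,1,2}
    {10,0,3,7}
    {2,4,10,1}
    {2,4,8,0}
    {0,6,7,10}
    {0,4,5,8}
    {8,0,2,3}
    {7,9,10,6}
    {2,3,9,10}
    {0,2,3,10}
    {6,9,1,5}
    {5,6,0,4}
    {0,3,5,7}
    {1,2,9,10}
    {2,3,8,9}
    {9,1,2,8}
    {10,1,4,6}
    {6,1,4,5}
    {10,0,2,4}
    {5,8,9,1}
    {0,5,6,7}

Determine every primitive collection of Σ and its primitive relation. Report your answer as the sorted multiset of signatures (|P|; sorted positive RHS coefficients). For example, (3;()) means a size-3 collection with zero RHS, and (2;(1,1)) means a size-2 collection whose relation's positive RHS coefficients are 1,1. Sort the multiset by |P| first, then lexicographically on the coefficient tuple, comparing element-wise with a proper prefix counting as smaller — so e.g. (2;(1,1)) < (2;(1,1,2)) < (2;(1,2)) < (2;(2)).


The 15 primitive collections of Σ (r=11, n=4):

  {1,3}:  v_{1} + v_{3} = 0 — sig = (2;())
  {2,7}:  v_{2} + v_{7} = 0 — sig = (2;())
  {5,10}:  v_{5} + v_{10} = 0 — sig = (2;())
  {0,1}:  v_{0} + v_{1} = v_{4} — sig = (2;(1))
  {0,9}:  v_{0} + v_{9} = v_{10} — sig = (2;(1))
  {1,7}:  v_{1} + v_{7} = v_{6} — sig = (2;(1))
  {2,5}:  v_{2} + v_{5} = v_{8} — sig = (2;(1))
  {2,6}:  v_{2} + v_{6} = v_{1} — sig = (2;(1))
  {3,4}:  v_{3} + v_{4} = v_{0} — sig = (2;(1))
  {3,6}:  v_{3} + v_{6} = v_{7} — sig = (2;(1))
  {7,8}:  v_{7} + v_{8} = v_{5} — sig = (2;(1))
  {8,10}:  v_{8} + v_{10} = v_{2} — sig = (2;(1))
  {4,7}:  v_{4} + v_{7} = v_{0} + v_{6} — sig = (2;(1,1))
  {4,9}:  v_{4} + v_{9} = v_{1} + v_{10} — sig = (2;(1,1))
  {6,8}:  v_{6} + v_{8} = v_{1} + v_{5} — sig = (2;(1,1))

so the primitive-relation signature multiset is
    |P|=2: 15 collections, coeffs (), (), (), (1), (1), (1), (1), (1), (1), (1), (1), (1), (1,1), (1,1), (1,1)


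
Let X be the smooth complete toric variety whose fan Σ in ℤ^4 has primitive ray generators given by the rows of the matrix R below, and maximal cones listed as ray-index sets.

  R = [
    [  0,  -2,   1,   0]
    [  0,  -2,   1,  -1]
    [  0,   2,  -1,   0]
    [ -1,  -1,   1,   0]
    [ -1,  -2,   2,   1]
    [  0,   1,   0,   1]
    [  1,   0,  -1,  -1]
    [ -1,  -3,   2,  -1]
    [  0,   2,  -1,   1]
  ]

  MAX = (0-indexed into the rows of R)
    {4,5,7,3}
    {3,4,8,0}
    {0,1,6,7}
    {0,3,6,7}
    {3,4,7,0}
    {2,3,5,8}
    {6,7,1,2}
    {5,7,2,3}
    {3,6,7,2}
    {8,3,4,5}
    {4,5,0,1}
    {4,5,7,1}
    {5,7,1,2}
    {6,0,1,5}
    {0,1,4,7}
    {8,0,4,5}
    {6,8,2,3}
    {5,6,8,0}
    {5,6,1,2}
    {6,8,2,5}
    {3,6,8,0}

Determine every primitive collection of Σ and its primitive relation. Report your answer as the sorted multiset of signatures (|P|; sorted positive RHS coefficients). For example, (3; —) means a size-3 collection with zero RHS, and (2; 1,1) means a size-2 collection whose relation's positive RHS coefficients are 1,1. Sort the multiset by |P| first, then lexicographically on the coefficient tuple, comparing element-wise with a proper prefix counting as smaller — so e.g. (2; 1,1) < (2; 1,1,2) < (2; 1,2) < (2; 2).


10 collections generate NE(X_Σ); each relation:

  P={0,2}:  v_{0} + v_{2} = 0  ⇒ sig = (2; —)
  P={1,8}:  v_{1} + v_{8} = 0  ⇒ sig = (2; —)
  P={1,3}:  v_{1} + v_{3} = v_{7}  ⇒ sig = (2; 1)
  P={4,6}:  v_{4} + v_{6} = v_{0}  ⇒ sig = (2; 1)
  P={7,8}:  v_{7} + v_{8} = v_{3}  ⇒ sig = (2; 1)
  P={2,4}:  v_{2} + v_{4} = v_{3} + v_{5}  ⇒ sig = (2; 1,1)
  P={3,5,6}:  v_{3} + v_{5} + v_{6} = 0  ⇒ sig = (3; —)
  P={0,3,5}:  v_{0} + v_{3} + v_{5} = v_{4}  ⇒ sig = (3; 1)
  P={5,6,7}:  v_{5} + v_{6} + v_{7} = v_{1}  ⇒ sig = (3; 1)
  P={0,5,7}:  v_{0} + v_{5} + v_{7} = v_{1} + v_{4}  ⇒ sig = (3; 1,1)

Hence PRS(X_Σ) =
{ (2; —) ×2,  (2; 1) ×3,  (2; 1,1),  (3; —),  (3; 1) ×2,  (3; 1,1) }


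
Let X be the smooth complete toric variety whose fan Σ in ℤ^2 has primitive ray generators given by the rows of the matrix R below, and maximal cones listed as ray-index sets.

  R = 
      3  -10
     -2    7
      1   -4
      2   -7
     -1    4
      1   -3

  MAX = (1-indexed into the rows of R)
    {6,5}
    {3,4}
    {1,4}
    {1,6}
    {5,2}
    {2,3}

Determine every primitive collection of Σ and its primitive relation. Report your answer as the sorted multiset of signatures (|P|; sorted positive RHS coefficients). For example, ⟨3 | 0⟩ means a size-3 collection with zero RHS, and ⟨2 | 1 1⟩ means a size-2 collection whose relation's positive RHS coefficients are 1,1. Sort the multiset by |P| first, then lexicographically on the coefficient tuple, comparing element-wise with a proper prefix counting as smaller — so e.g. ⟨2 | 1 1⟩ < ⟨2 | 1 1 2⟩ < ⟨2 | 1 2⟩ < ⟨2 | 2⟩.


Δ(Σ) — 6 vertices, 9 min non-faces:

  P = {2,4}:  v_{2} + v_{4} = 0 — sig = ⟨2 | 0⟩
  P = {3,5}:  v_{3} + v_{5} = 0 — sig = ⟨2 | 0⟩
  P = {1,2}:  v_{1} + v_{2} = v_{6} — sig = ⟨2 | 1⟩
  P = {2,6}:  v_{2} + v_{6} = v_{5} — sig = ⟨2 | 1⟩
  P = {3,6}:  v_{3} + v_{6} = v_{4} — sig = ⟨2 | 1⟩
  P = {4,5}:  v_{4} + v_{5} = v_{6} — sig = ⟨2 | 1⟩
  P = {4,6}:  v_{4} + v_{6} = v_{1} — sig = ⟨2 | 1⟩
  P = {1,3}:  v_{1} + v_{3} = 2·v_{4} — sig = ⟨2 | 2⟩
  P = {1,5}:  v_{1} + v_{5} = 2·v_{6} — sig = ⟨2 | 2⟩

Signatures (|P|; sorted positive RHS coefficients), sorted:
    |P|=2: 9 collections, coeffs (), (), (1), (1), (1), (1), (1), (2), (2)


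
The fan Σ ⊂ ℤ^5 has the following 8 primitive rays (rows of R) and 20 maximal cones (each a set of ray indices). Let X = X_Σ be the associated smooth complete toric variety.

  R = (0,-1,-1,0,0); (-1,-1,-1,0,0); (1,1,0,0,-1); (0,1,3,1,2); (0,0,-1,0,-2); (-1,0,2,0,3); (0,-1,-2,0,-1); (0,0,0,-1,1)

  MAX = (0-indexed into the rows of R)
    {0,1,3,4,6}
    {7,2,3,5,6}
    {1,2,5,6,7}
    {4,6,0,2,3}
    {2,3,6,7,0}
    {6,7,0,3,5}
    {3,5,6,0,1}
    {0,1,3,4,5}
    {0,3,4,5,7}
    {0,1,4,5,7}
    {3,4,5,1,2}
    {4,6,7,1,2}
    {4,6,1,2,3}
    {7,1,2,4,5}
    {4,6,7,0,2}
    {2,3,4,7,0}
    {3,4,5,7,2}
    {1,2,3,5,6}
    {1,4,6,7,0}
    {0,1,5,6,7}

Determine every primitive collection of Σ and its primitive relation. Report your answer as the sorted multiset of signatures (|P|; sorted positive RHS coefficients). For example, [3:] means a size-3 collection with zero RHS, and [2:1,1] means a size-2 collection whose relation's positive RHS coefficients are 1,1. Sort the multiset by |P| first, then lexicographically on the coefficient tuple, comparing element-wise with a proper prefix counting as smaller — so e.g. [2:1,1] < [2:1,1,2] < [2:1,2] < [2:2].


The 5 primitive collections of Σ (r=8, n=5):

  {0,1,2}:  v_{0} + v_{1} + v_{2} = v_{6}  →  sig = [3:1]
  {1,3,7}:  v_{1} + v_{3} + v_{7} = v_{5}  →  sig = [3:1]
  {4,5,6}:  v_{4} + v_{5} + v_{6} = v_{1}  →  sig = [3:1]
  {0,2,5}:  v_{0} + v_{2} + v_{5} = v_{3} + v_{6} + v_{7}  →  sig = [3:1,1,1]
  {3,4,6,7}:  v_{3} + v_{4} + v_{6} + v_{7} = 0  →  sig = [4:]

so the primitive-relation signature multiset is
    |P|=3: 4 collections, coeffs (1), (1), (1), (1,1,1)
    |P|=4: 1 collection, coeffs ()


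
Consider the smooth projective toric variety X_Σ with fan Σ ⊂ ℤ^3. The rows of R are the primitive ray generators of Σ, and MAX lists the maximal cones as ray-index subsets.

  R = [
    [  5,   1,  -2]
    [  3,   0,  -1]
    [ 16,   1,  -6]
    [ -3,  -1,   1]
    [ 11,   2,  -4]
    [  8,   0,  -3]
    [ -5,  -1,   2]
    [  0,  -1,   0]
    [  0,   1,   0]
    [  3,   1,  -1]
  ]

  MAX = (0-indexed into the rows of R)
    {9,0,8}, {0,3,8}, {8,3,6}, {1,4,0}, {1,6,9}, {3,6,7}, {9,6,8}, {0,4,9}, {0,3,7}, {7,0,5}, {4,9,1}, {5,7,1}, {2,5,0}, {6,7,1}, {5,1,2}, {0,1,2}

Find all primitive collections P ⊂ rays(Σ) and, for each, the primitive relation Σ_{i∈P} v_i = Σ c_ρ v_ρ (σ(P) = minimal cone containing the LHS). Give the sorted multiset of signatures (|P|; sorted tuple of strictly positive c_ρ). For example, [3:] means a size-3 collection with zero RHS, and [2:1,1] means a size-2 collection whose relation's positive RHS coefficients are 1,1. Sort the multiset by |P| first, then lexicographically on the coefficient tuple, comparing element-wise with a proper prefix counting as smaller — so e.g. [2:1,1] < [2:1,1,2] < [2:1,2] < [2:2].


Δ(Σ) — 10 vertices, 24 min non-faces:

  P = {0,6}:  v_{0} + v_{6} = 0 ; sig = [2:]
  P = {3,9}:  v_{3} + v_{9} = 0 ; sig = [2:]
  P = {7,8}:  v_{7} + v_{8} = 0 ; sig = [2:]
  P = {1,3}:  v_{1} + v_{3} = v_{7} ; sig = [2:1]
  P = {1,8}:  v_{1} + v_{8} = v_{9} ; sig = [2:1]
  P = {7,9}:  v_{7} + v_{9} = v_{1} ; sig = [2:1]
  P = {2,6}:  v_{2} + v_{6} = v_{1} + v_{5} ; sig = [2:1,1]
  P = {3,4}:  v_{3} + v_{4} = v_{0} + v_{1} ; sig = [2:1,1]
  P = {4,6}:  v_{4} + v_{6} = v_{1} + v_{9} ; sig = [2:1,1]
  P = {5,6}:  v_{5} + v_{6} = v_{1} + v_{7} ; sig = [2:1,1]
  P = {5,8}:  v_{5} + v_{8} = v_{0} + v_{1} ; sig = [2:1,1]
  P = {2,3}:  v_{2} + v_{3} = v_{0} + v_{5} + v_{7} ; sig = [2:1,1,1]
  P = {3,5}:  v_{3} + v_{5} = v_{0} + 2·v_{7} ; sig = [2:1,2]
  P = {4,7}:  v_{4} + v_{7} = v_{0} + 2·v_{1} ; sig = [2:1,2]
  P = {4,8}:  v_{4} + v_{8} = v_{0} + 2·v_{9} ; sig = [2:1,2]
  P = {5,9}:  v_{5} + v_{9} = v_{0} + 2·v_{1} ; sig = [2:1,2]
  P = {2,7}:  v_{2} + v_{7} = 2·v_{5} ; sig = [2:2]
  P = {2,8}:  v_{2} + v_{8} = 2·v_{0} + 2·v_{1} ; sig = [2:2,2]
  P = {2,9}:  v_{2} + v_{9} = 2·v_{0} + 3·v_{1} ; sig = [2:2,3]
  P = {4,5}:  v_{4} + v_{5} = 2·v_{0} + 3·v_{1} ; sig = [2:2,3]
  P = {2,4}:  v_{2} + v_{4} = 3·v_{0} + 4·v_{1} ; sig = [2:3,4]
  P = {0,1,5}:  v_{0} + v_{1} + v_{5} = v_{2} ; sig = [3:1]
  P = {0,1,7}:  v_{0} + v_{1} + v_{7} = v_{5} ; sig = [3:1]
  P = {0,1,9}:  v_{0} + v_{1} + v_{9} = v_{4} ; sig = [3:1]

Hence PRS(X_Σ) =
    |P|=2: 21 collections, coeffs (), (), (), (1), (1), (1), (1,1), (1,1), (1,1), (1,1), (1,1), (1,1,1), (1,2), (1,2), (1,2), (1,2), (2), (2,2), (2,3), (2,3), (3,4)
    |P|=3: 3 collections, coeffs (1), (1), (1)


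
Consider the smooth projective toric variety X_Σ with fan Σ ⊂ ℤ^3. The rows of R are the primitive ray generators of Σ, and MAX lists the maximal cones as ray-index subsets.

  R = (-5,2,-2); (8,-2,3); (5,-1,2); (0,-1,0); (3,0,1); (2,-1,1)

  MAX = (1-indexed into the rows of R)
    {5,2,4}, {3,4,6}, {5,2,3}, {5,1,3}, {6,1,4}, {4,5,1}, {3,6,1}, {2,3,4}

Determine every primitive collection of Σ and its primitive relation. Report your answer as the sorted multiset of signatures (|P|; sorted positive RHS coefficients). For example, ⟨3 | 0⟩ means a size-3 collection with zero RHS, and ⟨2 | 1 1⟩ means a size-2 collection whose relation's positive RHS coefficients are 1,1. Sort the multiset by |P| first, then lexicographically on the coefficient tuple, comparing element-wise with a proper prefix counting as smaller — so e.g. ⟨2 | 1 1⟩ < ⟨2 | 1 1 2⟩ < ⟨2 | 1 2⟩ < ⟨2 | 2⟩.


Σ has 5 primitive collections:

  P={1,2}:  v_{1} + v_{2} = v_{5}  →  sig = ⟨2 | 1⟩
  P={5,6}:  v_{5} + v_{6} = v_{3}  →  sig = ⟨2 | 1⟩
  P={2,6}:  v_{2} + v_{6} = 2·v_{3} + v_{4}  →  sig = ⟨2 | 1 2⟩
  P={1,3,4}:  v_{1} + v_{3} + v_{4} = 0  →  sig = ⟨3 | 0⟩
  P={3,4,5}:  v_{3} + v_{4} + v_{5} = v_{2}  →  sig = ⟨3 | 1⟩

Sorted signature multiset PRS(X):
[⟨2 | 1⟩, ⟨2 | 1⟩, ⟨2 | 1 2⟩, ⟨3 | 0⟩, ⟨3 | 1⟩]


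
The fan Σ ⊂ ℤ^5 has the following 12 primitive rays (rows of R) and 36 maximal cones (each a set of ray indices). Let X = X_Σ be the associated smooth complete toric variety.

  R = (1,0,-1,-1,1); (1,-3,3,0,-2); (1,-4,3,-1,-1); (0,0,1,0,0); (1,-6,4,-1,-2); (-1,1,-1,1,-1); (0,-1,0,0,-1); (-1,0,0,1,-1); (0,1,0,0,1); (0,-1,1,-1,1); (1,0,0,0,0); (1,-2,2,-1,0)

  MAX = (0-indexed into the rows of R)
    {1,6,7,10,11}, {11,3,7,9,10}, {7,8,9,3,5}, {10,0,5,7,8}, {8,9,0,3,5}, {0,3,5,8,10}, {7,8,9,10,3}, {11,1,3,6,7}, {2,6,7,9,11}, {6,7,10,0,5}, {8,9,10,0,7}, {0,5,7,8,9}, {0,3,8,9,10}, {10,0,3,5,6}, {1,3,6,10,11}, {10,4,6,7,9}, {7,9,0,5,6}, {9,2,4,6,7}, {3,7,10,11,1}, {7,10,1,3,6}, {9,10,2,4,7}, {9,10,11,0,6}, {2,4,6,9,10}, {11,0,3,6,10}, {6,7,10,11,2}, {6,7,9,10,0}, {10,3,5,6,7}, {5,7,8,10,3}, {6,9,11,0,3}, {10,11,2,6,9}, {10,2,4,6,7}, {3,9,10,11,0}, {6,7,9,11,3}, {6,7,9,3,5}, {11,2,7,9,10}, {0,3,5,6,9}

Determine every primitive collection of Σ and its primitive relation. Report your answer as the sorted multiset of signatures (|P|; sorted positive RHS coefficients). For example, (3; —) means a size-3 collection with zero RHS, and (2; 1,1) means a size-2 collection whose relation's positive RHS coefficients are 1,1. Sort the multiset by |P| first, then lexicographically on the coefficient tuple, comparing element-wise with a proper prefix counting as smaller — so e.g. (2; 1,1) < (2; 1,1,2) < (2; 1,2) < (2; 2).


Δ(Σ) — 12 vertices, 25 min non-faces:

  {6,8}:  v_{6} + v_{8} = 0  so sig = (2; —)
  {5,11}:  v_{5} + v_{11} = v_{3} + v_{6}  so sig = (2; 1,1)
  {0,1}:  v_{0} + v_{1} = v_{6} + v_{10} + v_{11}  so sig = (2; 1,1,1)
  {2,5}:  v_{2} + v_{5} = v_{6} + v_{7} + v_{11}  so sig = (2; 1,1,1)
  {3,4}:  v_{3} + v_{4} = v_{2} + v_{7} + v_{11}  so sig = (2; 1,1,1)
  {4,5}:  v_{4} + v_{5} = v_{2} + v_{6} + v_{7}  so sig = (2; 1,1,1)
  {8,11}:  v_{8} + v_{11} = v_{3} + v_{9} + v_{10}  so sig = (2; 1,1,1)
  {1,8}:  v_{1} + v_{8} = v_{3} + v_{7} + v_{10} + v_{11}  so sig = (2; 1,1,1,1)
  {2,8}:  v_{2} + v_{8} = v_{7} + v_{9} + v_{10} + v_{11}  so sig = (2; 1,1,1,1)
  {4,8}:  v_{4} + v_{8} = v_{2} + v_{7} + v_{9} + v_{10}  so sig = (2; 1,1,1,1)
  {1,4}:  v_{1} + v_{4} = v_{2} + v_{6} + 2·v_{7} + v_{10} + 2·v_{11}  so sig = (2; 1,1,1,2,2)
  {1,5}:  v_{1} + v_{5} = 2·v_{3} + 2·v_{6} + v_{7} + v_{10}  so sig = (2; 1,1,2,2)
  {1,2}:  v_{1} + v_{2} = v_{6} + 2·v_{7} + v_{10} + 3·v_{11}  so sig = (2; 1,1,2,3)
  {1,9}:  v_{1} + v_{9} = v_{7} + 2·v_{11}  so sig = (2; 1,2)
  {2,3}:  v_{2} + v_{3} = v_{7} + 2·v_{11}  so sig = (2; 1,2)
  {0,4}:  v_{0} + v_{4} = 3·v_{6} + v_{7} + 3·v_{9} + 3·v_{10}  so sig = (2; 1,3,3,3)
  {4,11}:  v_{4} + v_{11} = 2·v_{2}  so sig = (2; 2)
  {0,2}:  v_{0} + v_{2} = 2·v_{6} + 2·v_{9} + 2·v_{10}  so sig = (2; 2,2,2)
  {0,3,7}:  v_{0} + v_{3} + v_{7} = 0  so sig = (3; —)
  {5,9,10}:  v_{5} + v_{9} + v_{10} = 0  so sig = (3; —)
  {0,7,11}:  v_{0} + v_{7} + v_{11} = v_{6} + v_{9} + v_{10}  so sig = (3; 1,1,1)
  {3,6,9,10}:  v_{3} + v_{6} + v_{9} + v_{10} = v_{11}  so sig = (4; 1)
  {2,6,7,9,10}:  v_{2} + v_{6} + v_{7} + v_{9} + v_{10} = v_{4}  so sig = (5; 1)
  {3,6,7,10,11}:  v_{3} + v_{6} + v_{7} + v_{10} + v_{11} = v_{1}  so sig = (5; 1)
  {6,7,9,10,11}:  v_{6} + v_{7} + v_{9} + v_{10} + v_{11} = v_{2}  so sig = (5; 1)

so the primitive-relation signature multiset is
    (2; —)
    (2; 1,1)
    (2; 1,1,1)
    (2; 1,1,1)
    (2; 1,1,1)
    (2; 1,1,1)
    (2; 1,1,1)
    (2; 1,1,1,1)
    (2; 1,1,1,1)
    (2; 1,1,1,1)
    (2; 1,1,1,2,2)
    (2; 1,1,2,2)
    (2; 1,1,2,3)
    (2; 1,2)
    (2; 1,2)
    (2; 1,3,3,3)
    (2; 2)
    (2; 2,2,2)
    (3; —)
    (3; —)
    (3; 1,1,1)
    (4; 1)
    (5; 1)
    (5; 1)
    (5; 1)


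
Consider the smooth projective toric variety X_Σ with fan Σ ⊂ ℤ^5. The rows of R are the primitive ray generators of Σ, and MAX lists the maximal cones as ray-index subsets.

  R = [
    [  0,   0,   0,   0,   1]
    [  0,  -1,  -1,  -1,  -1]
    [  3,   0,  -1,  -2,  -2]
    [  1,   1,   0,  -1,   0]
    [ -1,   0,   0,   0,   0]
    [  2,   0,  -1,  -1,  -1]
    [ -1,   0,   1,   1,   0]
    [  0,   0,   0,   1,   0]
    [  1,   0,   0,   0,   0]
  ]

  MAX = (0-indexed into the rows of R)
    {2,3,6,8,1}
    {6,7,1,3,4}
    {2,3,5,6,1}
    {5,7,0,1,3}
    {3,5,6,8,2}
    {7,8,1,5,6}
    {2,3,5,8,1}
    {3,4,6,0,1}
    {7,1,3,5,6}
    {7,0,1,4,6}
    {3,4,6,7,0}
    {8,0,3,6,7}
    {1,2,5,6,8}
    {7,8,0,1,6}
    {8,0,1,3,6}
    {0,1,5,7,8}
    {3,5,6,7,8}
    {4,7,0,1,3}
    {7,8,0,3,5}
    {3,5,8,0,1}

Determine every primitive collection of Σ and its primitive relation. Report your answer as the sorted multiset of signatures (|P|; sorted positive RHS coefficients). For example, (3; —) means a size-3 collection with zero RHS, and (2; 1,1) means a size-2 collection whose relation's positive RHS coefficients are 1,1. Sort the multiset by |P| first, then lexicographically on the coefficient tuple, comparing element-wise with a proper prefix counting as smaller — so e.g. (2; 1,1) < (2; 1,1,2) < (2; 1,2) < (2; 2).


Σ has 9 primitive collections:

  P={4,8}:  v_{4} + v_{8} = 0  so sig = (2; —)
  P={4,5}:  v_{4} + v_{5} = v_{1} + v_{3} + v_{7}  so sig = (2; 1,1,1)
  P={2,4}:  v_{2} + v_{4} = v_{1} + v_{3} + v_{5} + v_{6}  so sig = (2; 1,1,1,1)
  P={0,2}:  v_{0} + v_{2} = v_{1} + v_{3} + 2·v_{8}  so sig = (2; 1,1,2)
  P={2,7}:  v_{2} + v_{7} = 2·v_{5} + v_{6}  so sig = (2; 1,2)
  P={0,5,6}:  v_{0} + v_{5} + v_{6} = v_{8}  so sig = (3; 1)
  P={1,3,7,8}:  v_{1} + v_{3} + v_{7} + v_{8} = v_{5}  so sig = (4; 1)
  P={0,1,3,6,7}:  v_{0} + v_{1} + v_{3} + v_{6} + v_{7} = 0  so sig = (5; —)
  P={1,3,5,6,8}:  v_{1} + v_{3} + v_{5} + v_{6} + v_{8} = v_{2}  so sig = (5; 1)

Sorted signature multiset PRS(X):
[(2; —), (2; 1,1,1), (2; 1,1,1,1), (2; 1,1,2), (2; 1,2), (3; 1), (4; 1), (5; —), (5; 1)]


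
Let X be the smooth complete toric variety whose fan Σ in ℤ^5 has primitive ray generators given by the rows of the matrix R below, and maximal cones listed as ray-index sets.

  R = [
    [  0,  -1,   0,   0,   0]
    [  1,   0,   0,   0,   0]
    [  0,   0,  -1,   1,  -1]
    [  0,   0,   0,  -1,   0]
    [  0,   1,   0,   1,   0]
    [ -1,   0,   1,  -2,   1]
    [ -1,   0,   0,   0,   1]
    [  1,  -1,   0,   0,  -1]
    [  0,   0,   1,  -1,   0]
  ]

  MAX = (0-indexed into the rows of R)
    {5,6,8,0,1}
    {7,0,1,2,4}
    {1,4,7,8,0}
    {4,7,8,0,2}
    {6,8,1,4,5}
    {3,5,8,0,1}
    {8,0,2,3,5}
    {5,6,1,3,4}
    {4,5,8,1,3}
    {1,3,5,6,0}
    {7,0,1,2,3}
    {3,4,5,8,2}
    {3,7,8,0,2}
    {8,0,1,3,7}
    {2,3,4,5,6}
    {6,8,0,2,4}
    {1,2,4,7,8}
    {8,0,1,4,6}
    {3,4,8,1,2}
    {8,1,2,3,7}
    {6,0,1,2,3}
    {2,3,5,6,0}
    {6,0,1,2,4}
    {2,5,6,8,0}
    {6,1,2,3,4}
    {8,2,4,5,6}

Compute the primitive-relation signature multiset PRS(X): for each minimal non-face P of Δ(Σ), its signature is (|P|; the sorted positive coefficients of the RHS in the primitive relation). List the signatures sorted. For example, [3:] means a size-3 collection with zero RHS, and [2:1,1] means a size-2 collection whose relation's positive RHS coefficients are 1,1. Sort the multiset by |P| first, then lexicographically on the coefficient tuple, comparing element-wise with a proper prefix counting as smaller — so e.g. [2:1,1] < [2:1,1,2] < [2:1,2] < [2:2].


Σ has 9 primitive collections:

  P={6,7}:  v_{6} + v_{7} = v_{0}  ⟹  sig = [2:1]
  P={5,7}:  v_{5} + v_{7} = v_{0} + v_{3} + v_{8}  ⟹  sig = [2:1,1,1]
  P={0,3,4}:  v_{0} + v_{3} + v_{4} = 0  ⟹  sig = [3:]
  P={1,2,5}:  v_{1} + v_{2} + v_{5} = v_{3}  ⟹  sig = [3:1]
  P={3,6,8}:  v_{3} + v_{6} + v_{8} = v_{5}  ⟹  sig = [3:1]
  P={0,4,5}:  v_{0} + v_{4} + v_{5} = v_{6} + v_{8}  ⟹  sig = [3:1,1]
  P={3,4,7}:  v_{3} + v_{4} + v_{7} = v_{1} + v_{2} + v_{8}  ⟹  sig = [3:1,1,1]
  P={1,2,6,8}:  v_{1} + v_{2} + v_{6} + v_{8} = 0  ⟹  sig = [4:]
  P={0,1,2,8}:  v_{0} + v_{1} + v_{2} + v_{8} = v_{7}  ⟹  sig = [4:1]

Hence PRS(X_Σ) =
    |P|=2: 2 collections, coeffs (1), (1,1,1)
    |P|=3: 5 collections, coeffs (), (1), (1), (1,1), (1,1,1)
    |P|=4: 2 collections, coeffs (), (1)


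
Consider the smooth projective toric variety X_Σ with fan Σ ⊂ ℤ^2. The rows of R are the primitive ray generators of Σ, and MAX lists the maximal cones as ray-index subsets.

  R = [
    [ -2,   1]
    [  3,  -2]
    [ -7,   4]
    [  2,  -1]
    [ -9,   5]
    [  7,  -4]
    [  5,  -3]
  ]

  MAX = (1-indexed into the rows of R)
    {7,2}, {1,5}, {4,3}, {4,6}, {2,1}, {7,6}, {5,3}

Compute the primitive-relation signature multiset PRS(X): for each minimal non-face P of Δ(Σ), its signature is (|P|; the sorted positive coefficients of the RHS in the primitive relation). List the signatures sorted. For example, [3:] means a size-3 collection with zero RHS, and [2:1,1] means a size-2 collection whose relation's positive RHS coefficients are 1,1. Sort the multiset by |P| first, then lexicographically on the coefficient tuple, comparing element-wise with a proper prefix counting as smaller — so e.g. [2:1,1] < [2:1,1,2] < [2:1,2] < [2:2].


The 14 primitive collections of Σ (r=7, n=2):

  {1,4}:  v_{1} + v_{4} = 0  ⇒ sig = [2:]
  {3,6}:  v_{3} + v_{6} = 0  ⇒ sig = [2:]
  {1,3}:  v_{1} + v_{3} = v_{5}  ⇒ sig = [2:1]
  {1,6}:  v_{1} + v_{6} = v_{7}  ⇒ sig = [2:1]
  {1,7}:  v_{1} + v_{7} = v_{2}  ⇒ sig = [2:1]
  {2,4}:  v_{2} + v_{4} = v_{7}  ⇒ sig = [2:1]
  {3,7}:  v_{3} + v_{7} = v_{1}  ⇒ sig = [2:1]
  {4,5}:  v_{4} + v_{5} = v_{3}  ⇒ sig = [2:1]
  {4,7}:  v_{4} + v_{7} = v_{6}  ⇒ sig = [2:1]
  {5,6}:  v_{5} + v_{6} = v_{1}  ⇒ sig = [2:1]
  {2,3}:  v_{2} + v_{3} = 2·v_{1}  ⇒ sig = [2:2]
  {2,6}:  v_{2} + v_{6} = 2·v_{7}  ⇒ sig = [2:2]
  {5,7}:  v_{5} + v_{7} = 2·v_{1}  ⇒ sig = [2:2]
  {2,5}:  v_{2} + v_{5} = 3·v_{1}  ⇒ sig = [2:3]

Signatures (|P|; sorted positive RHS coefficients), sorted:
[[2:], [2:], [2:1], [2:1], [2:1], [2:1], [2:1], [2:1], [2:1], [2:1], [2:2], [2:2], [2:2], [2:3]]


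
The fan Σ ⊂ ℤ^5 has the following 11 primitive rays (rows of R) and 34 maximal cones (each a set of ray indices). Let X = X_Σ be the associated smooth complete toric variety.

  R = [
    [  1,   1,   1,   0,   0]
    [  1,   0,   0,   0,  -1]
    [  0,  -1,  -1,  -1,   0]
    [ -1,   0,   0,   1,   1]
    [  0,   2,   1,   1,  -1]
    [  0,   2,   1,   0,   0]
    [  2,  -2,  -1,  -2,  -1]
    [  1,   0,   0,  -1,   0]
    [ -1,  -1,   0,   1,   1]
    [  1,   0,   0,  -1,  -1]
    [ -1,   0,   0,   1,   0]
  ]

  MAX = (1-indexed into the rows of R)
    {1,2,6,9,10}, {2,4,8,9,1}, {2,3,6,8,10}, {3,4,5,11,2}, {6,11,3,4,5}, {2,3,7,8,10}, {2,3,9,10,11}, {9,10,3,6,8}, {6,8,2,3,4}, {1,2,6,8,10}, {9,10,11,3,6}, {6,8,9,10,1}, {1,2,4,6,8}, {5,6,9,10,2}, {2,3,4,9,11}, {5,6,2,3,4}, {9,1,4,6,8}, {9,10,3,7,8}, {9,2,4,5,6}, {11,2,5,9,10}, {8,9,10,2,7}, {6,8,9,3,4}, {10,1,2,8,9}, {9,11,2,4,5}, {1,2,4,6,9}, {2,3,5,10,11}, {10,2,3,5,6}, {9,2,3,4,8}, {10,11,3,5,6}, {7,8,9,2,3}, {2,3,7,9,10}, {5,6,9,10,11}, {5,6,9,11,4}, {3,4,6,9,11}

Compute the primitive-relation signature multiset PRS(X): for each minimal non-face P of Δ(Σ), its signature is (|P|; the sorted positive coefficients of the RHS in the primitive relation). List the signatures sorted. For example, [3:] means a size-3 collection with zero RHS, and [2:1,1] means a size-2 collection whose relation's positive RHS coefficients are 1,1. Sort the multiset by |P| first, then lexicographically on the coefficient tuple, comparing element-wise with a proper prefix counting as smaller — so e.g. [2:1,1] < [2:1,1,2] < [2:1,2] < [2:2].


Minimal non-faces — 16 found among 11 rays, 34 max cones:

  {4,10}:  v_{4} + v_{10} = 0  ⟹  sig = [2:]
  {8,11}:  v_{8} + v_{11} = 0  ⟹  sig = [2:]
  {1,3}:  v_{1} + v_{3} = v_{8}  ⟹  sig = [2:1]
  {5,7}:  v_{5} + v_{7} = v_{2} + v_{10}  ⟹  sig = [2:1,1]
  {5,8}:  v_{5} + v_{8} = v_{2} + v_{6}  ⟹  sig = [2:1,1]
  {6,7}:  v_{6} + v_{7} = v_{8} + v_{10}  ⟹  sig = [2:1,1]
  {1,11}:  v_{1} + v_{11} = v_{2} + v_{6} + v_{9}  ⟹  sig = [2:1,1,1]
  {4,7}:  v_{4} + v_{7} = v_{2} + v_{3} + v_{8} + v_{9}  ⟹  sig = [2:1,1,1,1]
  {7,11}:  v_{7} + v_{11} = v_{2} + v_{3} + v_{9} + v_{10}  ⟹  sig = [2:1,1,1,1]
  {1,7}:  v_{1} + v_{7} = v_{2} + 2·v_{8} + v_{9} + v_{10}  ⟹  sig = [2:1,1,1,2]
  {1,5}:  v_{1} + v_{5} = 2·v_{2} + 2·v_{6} + v_{9}  ⟹  sig = [2:1,2,2]
  {2,6,11}:  v_{2} + v_{6} + v_{11} = v_{5}  ⟹  sig = [3:1]
  {3,5,9}:  v_{3} + v_{5} + v_{9} = v_{11}  ⟹  sig = [3:1]
  {2,3,6,9}:  v_{2} + v_{3} + v_{6} + v_{9} = 0  ⟹  sig = [4:]
  {2,6,8,9}:  v_{2} + v_{6} + v_{8} + v_{9} = v_{1}  ⟹  sig = [4:1]
  {2,3,8,9,10}:  v_{2} + v_{3} + v_{8} + v_{9} + v_{10} = v_{7}  ⟹  sig = [5:1]

Signatures (|P|; sorted positive RHS coefficients), sorted:
[[2:], [2:], [2:1], [2:1,1], [2:1,1], [2:1,1], [2:1,1,1], [2:1,1,1,1], [2:1,1,1,1], [2:1,1,1,2], [2:1,2,2], [3:1], [3:1], [4:], [4:1], [5:1]]


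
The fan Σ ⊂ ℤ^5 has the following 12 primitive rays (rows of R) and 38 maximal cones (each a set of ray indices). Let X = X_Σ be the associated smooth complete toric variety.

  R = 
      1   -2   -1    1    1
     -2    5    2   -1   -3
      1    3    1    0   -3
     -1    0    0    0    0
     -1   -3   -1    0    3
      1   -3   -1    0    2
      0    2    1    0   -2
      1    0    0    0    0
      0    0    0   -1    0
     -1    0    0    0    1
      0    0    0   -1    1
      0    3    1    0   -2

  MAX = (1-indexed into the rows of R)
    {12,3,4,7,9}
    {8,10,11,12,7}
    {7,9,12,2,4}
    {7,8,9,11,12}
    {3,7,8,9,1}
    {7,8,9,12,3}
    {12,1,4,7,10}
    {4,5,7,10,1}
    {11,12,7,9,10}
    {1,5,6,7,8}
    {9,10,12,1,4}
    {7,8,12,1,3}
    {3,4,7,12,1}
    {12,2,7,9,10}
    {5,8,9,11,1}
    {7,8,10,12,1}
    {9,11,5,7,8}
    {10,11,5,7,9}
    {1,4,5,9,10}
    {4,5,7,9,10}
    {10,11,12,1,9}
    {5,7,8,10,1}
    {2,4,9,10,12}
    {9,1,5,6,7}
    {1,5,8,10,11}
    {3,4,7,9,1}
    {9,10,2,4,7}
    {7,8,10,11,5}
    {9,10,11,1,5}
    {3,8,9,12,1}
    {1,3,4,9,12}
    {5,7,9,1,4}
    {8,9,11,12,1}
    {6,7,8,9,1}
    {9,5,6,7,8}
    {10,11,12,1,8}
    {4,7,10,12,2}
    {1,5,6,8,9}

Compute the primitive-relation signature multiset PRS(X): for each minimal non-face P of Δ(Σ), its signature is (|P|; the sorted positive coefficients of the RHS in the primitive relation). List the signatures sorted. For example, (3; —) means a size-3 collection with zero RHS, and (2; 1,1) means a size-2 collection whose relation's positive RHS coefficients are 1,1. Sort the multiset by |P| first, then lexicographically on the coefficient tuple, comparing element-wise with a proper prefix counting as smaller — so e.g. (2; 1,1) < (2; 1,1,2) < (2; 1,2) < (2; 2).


23 collections generate NE(X_Σ); each relation:

  P = {3,5}:  v_{3} + v_{5} = 0 ; sig = (2; —)
  P = {4,8}:  v_{4} + v_{8} = 0 ; sig = (2; —)
  P = {3,10}:  v_{3} + v_{10} = v_{12} ; sig = (2; 1)
  P = {5,12}:  v_{5} + v_{12} = v_{10} ; sig = (2; 1)
  P = {6,12}:  v_{6} + v_{12} = v_{8} ; sig = (2; 1)
  P = {1,2}:  v_{1} + v_{2} = v_{4} + v_{12} ; sig = (2; 1,1)
  P = {4,11}:  v_{4} + v_{11} = v_{9} + v_{10} ; sig = (2; 1,1)
  P = {6,10}:  v_{6} + v_{10} = v_{5} + v_{8} ; sig = (2; 1,1)
  P = {2,6}:  v_{2} + v_{6} = v_{7} + v_{9} + v_{10} ; sig = (2; 1,1,1)
  P = {3,11}:  v_{3} + v_{11} = v_{8} + v_{9} + v_{12} ; sig = (2; 1,1,1)
  P = {2,8}:  v_{2} + v_{8} = v_{7} + v_{9} + v_{10} + v_{12} ; sig = (2; 1,1,1,1)
  P = {3,6}:  v_{3} + v_{6} = v_{1} + v_{7} + v_{8} + v_{9} ; sig = (2; 1,1,1,1)
  P = {4,6}:  v_{4} + v_{6} = v_{1} + v_{5} + v_{7} + v_{9} ; sig = (2; 1,1,1,1)
  P = {2,3}:  v_{2} + v_{3} = v_{4} + v_{7} + v_{9} + 2·v_{12} ; sig = (2; 1,1,1,2)
  P = {2,5}:  v_{2} + v_{5} = v_{4} + v_{7} + v_{9} + 2·v_{10} ; sig = (2; 1,1,1,2)
  P = {6,11}:  v_{6} + v_{11} = v_{5} + 2·v_{8} + v_{9} ; sig = (2; 1,1,2)
  P = {2,11}:  v_{2} + v_{11} = v_{7} + 2·v_{9} + 2·v_{10} + v_{12} ; sig = (2; 1,1,2,2)
  P = {1,7,11}:  v_{1} + v_{7} + v_{11} = v_{8} ; sig = (3; 1)
  P = {8,9,10}:  v_{8} + v_{9} + v_{10} = v_{11} ; sig = (3; 1)
  P = {1,7,9,10}:  v_{1} + v_{7} + v_{9} + v_{10} = 0 ; sig = (4; —)
  P = {1,7,9,12}:  v_{1} + v_{7} + v_{9} + v_{12} = v_{3} ; sig = (4; 1)
  P = {1,5,7,8,9}:  v_{1} + v_{5} + v_{7} + v_{8} + v_{9} = v_{6} ; sig = (5; 1)
  P = {4,7,9,10,12}:  v_{4} + v_{7} + v_{9} + v_{10} + v_{12} = v_{2} ; sig = (5; 1)

Sorted signature multiset PRS(X):
{ (2; —) ×2,  (2; 1) ×3,  (2; 1,1) ×3,  (2; 1,1,1) ×2,  (2; 1,1,1,1) ×3,  (2; 1,1,1,2) ×2,  (2; 1,1,2),  (2; 1,1,2,2),  (3; 1) ×2,  (4; —),  (4; 1),  (5; 1) ×2 }


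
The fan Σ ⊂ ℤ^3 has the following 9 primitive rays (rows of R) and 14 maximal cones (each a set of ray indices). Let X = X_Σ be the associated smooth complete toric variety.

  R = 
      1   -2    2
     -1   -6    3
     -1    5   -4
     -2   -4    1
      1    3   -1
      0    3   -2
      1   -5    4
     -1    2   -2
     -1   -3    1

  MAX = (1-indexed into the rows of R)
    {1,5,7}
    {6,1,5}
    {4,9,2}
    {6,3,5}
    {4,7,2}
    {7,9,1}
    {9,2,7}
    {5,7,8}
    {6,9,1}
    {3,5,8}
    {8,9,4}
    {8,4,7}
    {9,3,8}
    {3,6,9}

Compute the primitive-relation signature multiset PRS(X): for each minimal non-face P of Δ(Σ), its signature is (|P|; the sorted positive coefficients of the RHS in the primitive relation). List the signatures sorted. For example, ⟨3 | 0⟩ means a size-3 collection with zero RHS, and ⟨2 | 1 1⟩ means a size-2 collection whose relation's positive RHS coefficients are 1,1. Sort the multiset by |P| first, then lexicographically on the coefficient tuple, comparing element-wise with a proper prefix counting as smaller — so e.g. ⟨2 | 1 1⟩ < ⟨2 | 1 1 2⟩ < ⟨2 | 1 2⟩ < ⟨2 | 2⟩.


Primitive collections (17):

  {1,8}:  v_{1} + v_{8} = 0 — sig = ⟨2 | 0⟩
  {3,7}:  v_{3} + v_{7} = 0 — sig = ⟨2 | 0⟩
  {5,9}:  v_{5} + v_{9} = 0 — sig = ⟨2 | 0⟩
  {1,3}:  v_{1} + v_{3} = v_{6} — sig = ⟨2 | 1⟩
  {1,4}:  v_{1} + v_{4} = v_{2} — sig = ⟨2 | 1⟩
  {2,6}:  v_{2} + v_{6} = v_{9} — sig = ⟨2 | 1⟩
  {2,8}:  v_{2} + v_{8} = v_{4} — sig = ⟨2 | 1⟩
  {6,7}:  v_{6} + v_{7} = v_{1} — sig = ⟨2 | 1⟩
  {6,8}:  v_{6} + v_{8} = v_{3} — sig = ⟨2 | 1⟩
  {1,2}:  v_{1} + v_{2} = v_{7} + v_{9} — sig = ⟨2 | 1 1⟩
  {2,3}:  v_{2} + v_{3} = v_{8} + v_{9} — sig = ⟨2 | 1 1⟩
  {2,5}:  v_{2} + v_{5} = v_{7} + v_{8} — sig = ⟨2 | 1 1⟩
  {4,6}:  v_{4} + v_{6} = v_{8} + v_{9} — sig = ⟨2 | 1 1⟩
  {3,4}:  v_{3} + v_{4} = 2·v_{8} + v_{9} — sig = ⟨2 | 1 2⟩
  {4,5}:  v_{4} + v_{5} = v_{7} + 2·v_{8} — sig = ⟨2 | 1 2⟩
  {7,8,9}:  v_{7} + v_{8} + v_{9} = v_{2} — sig = ⟨3 | 1⟩
  {4,7,9}:  v_{4} + v_{7} + v_{9} = 2·v_{2} — sig = ⟨3 | 2⟩

Sorted signature multiset PRS(X):
{ ⟨2 | 0⟩ ×3,  ⟨2 | 1⟩ ×6,  ⟨2 | 1 1⟩ ×4,  ⟨2 | 1 2⟩ ×2,  ⟨3 | 1⟩,  ⟨3 | 2⟩ }
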